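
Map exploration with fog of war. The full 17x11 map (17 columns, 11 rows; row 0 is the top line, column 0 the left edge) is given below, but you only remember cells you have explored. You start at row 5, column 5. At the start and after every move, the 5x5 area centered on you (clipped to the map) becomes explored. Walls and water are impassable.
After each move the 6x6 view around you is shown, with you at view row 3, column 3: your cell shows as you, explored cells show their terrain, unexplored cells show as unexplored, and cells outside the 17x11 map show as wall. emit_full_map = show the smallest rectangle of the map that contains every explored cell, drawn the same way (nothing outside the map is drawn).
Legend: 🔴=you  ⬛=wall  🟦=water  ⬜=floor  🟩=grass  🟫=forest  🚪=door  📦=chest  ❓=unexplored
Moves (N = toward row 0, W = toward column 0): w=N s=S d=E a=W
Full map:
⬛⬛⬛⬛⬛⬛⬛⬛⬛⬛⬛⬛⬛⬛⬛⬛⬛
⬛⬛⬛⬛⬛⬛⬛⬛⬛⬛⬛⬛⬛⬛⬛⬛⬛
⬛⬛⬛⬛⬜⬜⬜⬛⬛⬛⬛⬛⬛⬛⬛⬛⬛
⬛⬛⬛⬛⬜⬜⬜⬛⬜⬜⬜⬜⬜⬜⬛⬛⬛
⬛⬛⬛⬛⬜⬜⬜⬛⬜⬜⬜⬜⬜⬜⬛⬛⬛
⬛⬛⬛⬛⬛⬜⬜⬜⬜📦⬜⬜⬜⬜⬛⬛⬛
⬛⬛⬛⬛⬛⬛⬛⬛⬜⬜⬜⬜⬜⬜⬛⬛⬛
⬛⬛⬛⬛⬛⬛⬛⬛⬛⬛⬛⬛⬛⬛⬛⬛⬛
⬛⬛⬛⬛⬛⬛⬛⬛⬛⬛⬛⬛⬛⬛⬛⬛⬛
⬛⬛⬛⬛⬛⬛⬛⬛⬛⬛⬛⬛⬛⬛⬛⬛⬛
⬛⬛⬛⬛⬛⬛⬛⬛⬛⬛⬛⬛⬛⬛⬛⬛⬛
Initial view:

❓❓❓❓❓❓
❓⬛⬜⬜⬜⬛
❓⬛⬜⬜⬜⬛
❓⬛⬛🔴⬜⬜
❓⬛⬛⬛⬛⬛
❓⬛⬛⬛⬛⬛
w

❓❓❓❓❓❓
❓⬛⬜⬜⬜⬛
❓⬛⬜⬜⬜⬛
❓⬛⬜🔴⬜⬛
❓⬛⬛⬜⬜⬜
❓⬛⬛⬛⬛⬛

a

❓❓❓❓❓❓
❓⬛⬛⬜⬜⬜
❓⬛⬛⬜⬜⬜
❓⬛⬛🔴⬜⬜
❓⬛⬛⬛⬜⬜
❓⬛⬛⬛⬛⬛

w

❓❓❓❓❓❓
❓⬛⬛⬛⬛⬛
❓⬛⬛⬜⬜⬜
❓⬛⬛🔴⬜⬜
❓⬛⬛⬜⬜⬜
❓⬛⬛⬛⬜⬜

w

⬛⬛⬛⬛⬛⬛
❓⬛⬛⬛⬛⬛
❓⬛⬛⬛⬛⬛
❓⬛⬛🔴⬜⬜
❓⬛⬛⬜⬜⬜
❓⬛⬛⬜⬜⬜

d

⬛⬛⬛⬛⬛⬛
⬛⬛⬛⬛⬛⬛
⬛⬛⬛⬛⬛⬛
⬛⬛⬜🔴⬜⬛
⬛⬛⬜⬜⬜⬛
⬛⬛⬜⬜⬜⬛

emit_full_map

⬛⬛⬛⬛⬛⬛
⬛⬛⬛⬛⬛⬛
⬛⬛⬜🔴⬜⬛
⬛⬛⬜⬜⬜⬛
⬛⬛⬜⬜⬜⬛
⬛⬛⬛⬜⬜⬜
⬛⬛⬛⬛⬛⬛
❓⬛⬛⬛⬛⬛

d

⬛⬛⬛⬛⬛⬛
⬛⬛⬛⬛⬛⬛
⬛⬛⬛⬛⬛⬛
⬛⬜⬜🔴⬛⬛
⬛⬜⬜⬜⬛⬜
⬛⬜⬜⬜⬛⬜

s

⬛⬛⬛⬛⬛⬛
⬛⬛⬛⬛⬛⬛
⬛⬜⬜⬜⬛⬛
⬛⬜⬜🔴⬛⬜
⬛⬜⬜⬜⬛⬜
⬛⬛⬜⬜⬜⬜

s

⬛⬛⬛⬛⬛⬛
⬛⬜⬜⬜⬛⬛
⬛⬜⬜⬜⬛⬜
⬛⬜⬜🔴⬛⬜
⬛⬛⬜⬜⬜⬜
⬛⬛⬛⬛⬛⬜

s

⬛⬜⬜⬜⬛⬛
⬛⬜⬜⬜⬛⬜
⬛⬜⬜⬜⬛⬜
⬛⬛⬜🔴⬜⬜
⬛⬛⬛⬛⬛⬜
⬛⬛⬛⬛⬛⬛

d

⬜⬜⬜⬛⬛❓
⬜⬜⬜⬛⬜⬜
⬜⬜⬜⬛⬜⬜
⬛⬜⬜🔴⬜📦
⬛⬛⬛⬛⬜⬜
⬛⬛⬛⬛⬛⬛

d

⬜⬜⬛⬛❓❓
⬜⬜⬛⬜⬜⬜
⬜⬜⬛⬜⬜⬜
⬜⬜⬜🔴📦⬜
⬛⬛⬛⬜⬜⬜
⬛⬛⬛⬛⬛⬛

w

⬛⬛⬛⬛❓❓
⬜⬜⬛⬛⬛⬛
⬜⬜⬛⬜⬜⬜
⬜⬜⬛🔴⬜⬜
⬜⬜⬜⬜📦⬜
⬛⬛⬛⬜⬜⬜

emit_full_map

⬛⬛⬛⬛⬛⬛⬛❓❓
⬛⬛⬛⬛⬛⬛⬛❓❓
⬛⬛⬜⬜⬜⬛⬛⬛⬛
⬛⬛⬜⬜⬜⬛⬜⬜⬜
⬛⬛⬜⬜⬜⬛🔴⬜⬜
⬛⬛⬛⬜⬜⬜⬜📦⬜
⬛⬛⬛⬛⬛⬛⬜⬜⬜
❓⬛⬛⬛⬛⬛⬛⬛⬛


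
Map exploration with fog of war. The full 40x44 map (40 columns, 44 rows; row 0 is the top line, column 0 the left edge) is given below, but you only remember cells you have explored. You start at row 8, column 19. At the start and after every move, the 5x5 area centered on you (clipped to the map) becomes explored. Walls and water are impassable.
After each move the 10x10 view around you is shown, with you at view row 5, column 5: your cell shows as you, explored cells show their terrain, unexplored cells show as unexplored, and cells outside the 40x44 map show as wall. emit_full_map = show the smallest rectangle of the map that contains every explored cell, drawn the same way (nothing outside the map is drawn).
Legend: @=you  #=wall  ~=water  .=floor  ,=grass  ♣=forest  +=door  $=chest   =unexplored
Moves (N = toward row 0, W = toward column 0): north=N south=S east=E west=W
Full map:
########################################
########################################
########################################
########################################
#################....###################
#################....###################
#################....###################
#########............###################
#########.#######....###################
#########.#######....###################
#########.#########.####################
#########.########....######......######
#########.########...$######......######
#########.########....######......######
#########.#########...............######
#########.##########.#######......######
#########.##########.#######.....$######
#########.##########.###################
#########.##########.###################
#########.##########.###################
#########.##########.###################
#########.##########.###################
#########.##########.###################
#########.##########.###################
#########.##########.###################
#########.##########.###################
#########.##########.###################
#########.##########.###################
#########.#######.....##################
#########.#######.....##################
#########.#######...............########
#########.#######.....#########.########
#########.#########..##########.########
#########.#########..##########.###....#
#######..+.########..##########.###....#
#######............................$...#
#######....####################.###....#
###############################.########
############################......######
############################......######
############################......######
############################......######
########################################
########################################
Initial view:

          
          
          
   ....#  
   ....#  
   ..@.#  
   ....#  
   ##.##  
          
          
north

          
          
          
   ....#  
   ....#  
   ..@.#  
   ....#  
   ....#  
   ##.##  
          

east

          
          
          
  ....##  
  ....##  
  ...@##  
  ....##  
  ....##  
  ##.##   
          

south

          
          
  ....##  
  ....##  
  ....##  
  ...@##  
  ....##  
  ##.###  
          
          

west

          
          
   ....## 
   ....## 
   ....## 
   ..@.## 
   ....## 
   ##.### 
          
          

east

          
          
  ....##  
  ....##  
  ....##  
  ...@##  
  ....##  
  ##.###  
          
          

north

          
          
          
  ....##  
  ....##  
  ...@##  
  ....##  
  ....##  
  ##.###  
          

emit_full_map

....##
....##
...@##
....##
....##
##.###

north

          
          
          
   ...##  
  ....##  
  ...@##  
  ....##  
  ....##  
  ....##  
  ##.###  

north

          
          
          
   #####  
   ...##  
  ...@##  
  ....##  
  ....##  
  ....##  
  ....##  

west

          
          
          
   ###### 
   ....## 
   ..@.## 
   ....## 
   ....## 
   ....## 
   ....## 

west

          
          
          
   #######
   #....##
   #.@..##
   #....##
   .....##
    ....##
    ....##

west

          
          
          
   #######
   ##....#
   ##@...#
   ##....#
   ......#
     ....#
     ....#

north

##########
          
          
   #####  
   #######
   ##@...#
   ##....#
   ##....#
   ......#
     ....#

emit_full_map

#####   
########
##@...##
##....##
##....##
......##
  ....##
  ....##
  ##.###

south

          
          
   #####  
   #######
   ##....#
   ##@...#
   ##....#
   ......#
     ....#
     ....#

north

##########
          
          
   #####  
   #######
   ##@...#
   ##....#
   ##....#
   ......#
     ....#

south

          
          
   #####  
   #######
   ##....#
   ##@...#
   ##....#
   ......#
     ....#
     ....#

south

          
   #####  
   #######
   ##....#
   ##....#
   ##@...#
   ......#
   ##....#
     ....#
     ##.##

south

   #####  
   #######
   ##....#
   ##....#
   ##....#
   ..@...#
   ##....#
   ##....#
     ##.##
          

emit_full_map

#####   
########
##....##
##....##
##....##
..@...##
##....##
##....##
  ##.###

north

          
   #####  
   #######
   ##....#
   ##....#
   ##@...#
   ......#
   ##....#
   ##....#
     ##.##

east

          
  #####   
  ########
  ##....##
  ##....##
  ##.@..##
  ......##
  ##....##
  ##....##
    ##.###

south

  #####   
  ########
  ##....##
  ##....##
  ##....##
  ...@..##
  ##....##
  ##....##
    ##.###
          

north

          
  #####   
  ########
  ##....##
  ##....##
  ##.@..##
  ......##
  ##....##
  ##....##
    ##.###

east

          
 #####    
 ######## 
 ##....## 
 ##....## 
 ##..@.## 
 ......## 
 ##....## 
 ##....## 
   ##.### 

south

 #####    
 ######## 
 ##....## 
 ##....## 
 ##....## 
 ....@.## 
 ##....## 
 ##....## 
   ##.### 
          

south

 ######## 
 ##....## 
 ##....## 
 ##....## 
 ......## 
 ##..@.## 
 ##....## 
   ##.### 
          
          

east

########  
##....##  
##....##  
##....##  
......##  
##...@##  
##....##  
  ##.###  
          
          

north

#####     
########  
##....##  
##....##  
##....##  
.....@##  
##....##  
##....##  
  ##.###  
          

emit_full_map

#####   
########
##....##
##....##
##....##
.....@##
##....##
##....##
  ##.###


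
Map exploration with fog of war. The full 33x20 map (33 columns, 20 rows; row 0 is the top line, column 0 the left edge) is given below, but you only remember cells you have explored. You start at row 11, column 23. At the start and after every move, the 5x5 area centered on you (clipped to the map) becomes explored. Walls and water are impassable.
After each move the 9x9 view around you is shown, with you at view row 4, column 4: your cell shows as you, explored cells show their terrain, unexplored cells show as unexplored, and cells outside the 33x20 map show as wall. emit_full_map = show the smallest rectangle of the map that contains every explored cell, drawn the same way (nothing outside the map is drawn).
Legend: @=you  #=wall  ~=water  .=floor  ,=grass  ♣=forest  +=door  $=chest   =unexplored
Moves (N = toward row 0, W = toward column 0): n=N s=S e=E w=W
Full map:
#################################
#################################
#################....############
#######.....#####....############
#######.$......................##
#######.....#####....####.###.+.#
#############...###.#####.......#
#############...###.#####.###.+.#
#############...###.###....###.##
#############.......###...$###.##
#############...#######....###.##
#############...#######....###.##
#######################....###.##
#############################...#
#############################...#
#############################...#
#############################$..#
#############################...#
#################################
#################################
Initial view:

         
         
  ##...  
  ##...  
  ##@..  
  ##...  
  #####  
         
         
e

         
         
 ##...$  
 ##....  
 ##.@..  
 ##....  
 ######  
         
         

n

         
         
  #....  
 ##...$  
 ##.@..  
 ##....  
 ##....  
 ######  
         

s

         
  #....  
 ##...$  
 ##....  
 ##.@..  
 ##....  
 ######  
         
         

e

         
 #....   
##...$#  
##....#  
##..@.#  
##....#  
#######  
         
         

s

 #....   
##...$#  
##....#  
##....#  
##..@.#  
#######  
  #####  
         
         

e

#....    
#...$#   
#....##  
#....##  
#...@##  
#######  
 ######  
         
         

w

 #....   
##...$#  
##....## 
##....## 
##..@.## 
######## 
  ###### 
         
         

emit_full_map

 #....  
##...$# 
##....##
##....##
##..@.##
########
  ######

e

#....    
#...$#   
#....##  
#....##  
#...@##  
#######  
 ######  
         
         

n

         
#....    
#...$##  
#....##  
#...@##  
#....##  
#######  
 ######  
         

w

         
 #....   
##...$## 
##....## 
##..@.## 
##....## 
######## 
  ###### 
         

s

 #....   
##...$## 
##....## 
##....## 
##..@.## 
######## 
  ###### 
         
         

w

  #....  
 ##...$##
 ##....##
 ##....##
 ##.@..##
 ########
  #######
         
         

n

         
  #....  
 ##...$##
 ##....##
 ##.@..##
 ##....##
 ########
  #######
         

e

         
 #....   
##...$## 
##....## 
##..@.## 
##....## 
######## 
 ####### 
         

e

         
#....    
#...$##  
#....##  
#...@##  
#....##  
#######  
#######  
         

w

         
 #....   
##...$## 
##....## 
##..@.## 
##....## 
######## 
 ####### 
         

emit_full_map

 #....  
##...$##
##....##
##..@.##
##....##
########
 #######

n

         
         
 #....#  
##...$## 
##..@.## 
##....## 
##....## 
######## 
 ####### 

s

         
 #....#  
##...$## 
##....## 
##..@.## 
##....## 
######## 
 ####### 
         

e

         
#....#   
#...$##  
#....##  
#...@##  
#....##  
#######  
#######  
         

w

         
 #....#  
##...$## 
##....## 
##..@.## 
##....## 
######## 
 ####### 
         

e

         
#....#   
#...$##  
#....##  
#...@##  
#....##  
#######  
#######  
         

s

#....#   
#...$##  
#....##  
#....##  
#...@##  
#######  
#######  
         
         

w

 #....#  
##...$## 
##....## 
##....## 
##..@.## 
######## 
 ####### 
         
         


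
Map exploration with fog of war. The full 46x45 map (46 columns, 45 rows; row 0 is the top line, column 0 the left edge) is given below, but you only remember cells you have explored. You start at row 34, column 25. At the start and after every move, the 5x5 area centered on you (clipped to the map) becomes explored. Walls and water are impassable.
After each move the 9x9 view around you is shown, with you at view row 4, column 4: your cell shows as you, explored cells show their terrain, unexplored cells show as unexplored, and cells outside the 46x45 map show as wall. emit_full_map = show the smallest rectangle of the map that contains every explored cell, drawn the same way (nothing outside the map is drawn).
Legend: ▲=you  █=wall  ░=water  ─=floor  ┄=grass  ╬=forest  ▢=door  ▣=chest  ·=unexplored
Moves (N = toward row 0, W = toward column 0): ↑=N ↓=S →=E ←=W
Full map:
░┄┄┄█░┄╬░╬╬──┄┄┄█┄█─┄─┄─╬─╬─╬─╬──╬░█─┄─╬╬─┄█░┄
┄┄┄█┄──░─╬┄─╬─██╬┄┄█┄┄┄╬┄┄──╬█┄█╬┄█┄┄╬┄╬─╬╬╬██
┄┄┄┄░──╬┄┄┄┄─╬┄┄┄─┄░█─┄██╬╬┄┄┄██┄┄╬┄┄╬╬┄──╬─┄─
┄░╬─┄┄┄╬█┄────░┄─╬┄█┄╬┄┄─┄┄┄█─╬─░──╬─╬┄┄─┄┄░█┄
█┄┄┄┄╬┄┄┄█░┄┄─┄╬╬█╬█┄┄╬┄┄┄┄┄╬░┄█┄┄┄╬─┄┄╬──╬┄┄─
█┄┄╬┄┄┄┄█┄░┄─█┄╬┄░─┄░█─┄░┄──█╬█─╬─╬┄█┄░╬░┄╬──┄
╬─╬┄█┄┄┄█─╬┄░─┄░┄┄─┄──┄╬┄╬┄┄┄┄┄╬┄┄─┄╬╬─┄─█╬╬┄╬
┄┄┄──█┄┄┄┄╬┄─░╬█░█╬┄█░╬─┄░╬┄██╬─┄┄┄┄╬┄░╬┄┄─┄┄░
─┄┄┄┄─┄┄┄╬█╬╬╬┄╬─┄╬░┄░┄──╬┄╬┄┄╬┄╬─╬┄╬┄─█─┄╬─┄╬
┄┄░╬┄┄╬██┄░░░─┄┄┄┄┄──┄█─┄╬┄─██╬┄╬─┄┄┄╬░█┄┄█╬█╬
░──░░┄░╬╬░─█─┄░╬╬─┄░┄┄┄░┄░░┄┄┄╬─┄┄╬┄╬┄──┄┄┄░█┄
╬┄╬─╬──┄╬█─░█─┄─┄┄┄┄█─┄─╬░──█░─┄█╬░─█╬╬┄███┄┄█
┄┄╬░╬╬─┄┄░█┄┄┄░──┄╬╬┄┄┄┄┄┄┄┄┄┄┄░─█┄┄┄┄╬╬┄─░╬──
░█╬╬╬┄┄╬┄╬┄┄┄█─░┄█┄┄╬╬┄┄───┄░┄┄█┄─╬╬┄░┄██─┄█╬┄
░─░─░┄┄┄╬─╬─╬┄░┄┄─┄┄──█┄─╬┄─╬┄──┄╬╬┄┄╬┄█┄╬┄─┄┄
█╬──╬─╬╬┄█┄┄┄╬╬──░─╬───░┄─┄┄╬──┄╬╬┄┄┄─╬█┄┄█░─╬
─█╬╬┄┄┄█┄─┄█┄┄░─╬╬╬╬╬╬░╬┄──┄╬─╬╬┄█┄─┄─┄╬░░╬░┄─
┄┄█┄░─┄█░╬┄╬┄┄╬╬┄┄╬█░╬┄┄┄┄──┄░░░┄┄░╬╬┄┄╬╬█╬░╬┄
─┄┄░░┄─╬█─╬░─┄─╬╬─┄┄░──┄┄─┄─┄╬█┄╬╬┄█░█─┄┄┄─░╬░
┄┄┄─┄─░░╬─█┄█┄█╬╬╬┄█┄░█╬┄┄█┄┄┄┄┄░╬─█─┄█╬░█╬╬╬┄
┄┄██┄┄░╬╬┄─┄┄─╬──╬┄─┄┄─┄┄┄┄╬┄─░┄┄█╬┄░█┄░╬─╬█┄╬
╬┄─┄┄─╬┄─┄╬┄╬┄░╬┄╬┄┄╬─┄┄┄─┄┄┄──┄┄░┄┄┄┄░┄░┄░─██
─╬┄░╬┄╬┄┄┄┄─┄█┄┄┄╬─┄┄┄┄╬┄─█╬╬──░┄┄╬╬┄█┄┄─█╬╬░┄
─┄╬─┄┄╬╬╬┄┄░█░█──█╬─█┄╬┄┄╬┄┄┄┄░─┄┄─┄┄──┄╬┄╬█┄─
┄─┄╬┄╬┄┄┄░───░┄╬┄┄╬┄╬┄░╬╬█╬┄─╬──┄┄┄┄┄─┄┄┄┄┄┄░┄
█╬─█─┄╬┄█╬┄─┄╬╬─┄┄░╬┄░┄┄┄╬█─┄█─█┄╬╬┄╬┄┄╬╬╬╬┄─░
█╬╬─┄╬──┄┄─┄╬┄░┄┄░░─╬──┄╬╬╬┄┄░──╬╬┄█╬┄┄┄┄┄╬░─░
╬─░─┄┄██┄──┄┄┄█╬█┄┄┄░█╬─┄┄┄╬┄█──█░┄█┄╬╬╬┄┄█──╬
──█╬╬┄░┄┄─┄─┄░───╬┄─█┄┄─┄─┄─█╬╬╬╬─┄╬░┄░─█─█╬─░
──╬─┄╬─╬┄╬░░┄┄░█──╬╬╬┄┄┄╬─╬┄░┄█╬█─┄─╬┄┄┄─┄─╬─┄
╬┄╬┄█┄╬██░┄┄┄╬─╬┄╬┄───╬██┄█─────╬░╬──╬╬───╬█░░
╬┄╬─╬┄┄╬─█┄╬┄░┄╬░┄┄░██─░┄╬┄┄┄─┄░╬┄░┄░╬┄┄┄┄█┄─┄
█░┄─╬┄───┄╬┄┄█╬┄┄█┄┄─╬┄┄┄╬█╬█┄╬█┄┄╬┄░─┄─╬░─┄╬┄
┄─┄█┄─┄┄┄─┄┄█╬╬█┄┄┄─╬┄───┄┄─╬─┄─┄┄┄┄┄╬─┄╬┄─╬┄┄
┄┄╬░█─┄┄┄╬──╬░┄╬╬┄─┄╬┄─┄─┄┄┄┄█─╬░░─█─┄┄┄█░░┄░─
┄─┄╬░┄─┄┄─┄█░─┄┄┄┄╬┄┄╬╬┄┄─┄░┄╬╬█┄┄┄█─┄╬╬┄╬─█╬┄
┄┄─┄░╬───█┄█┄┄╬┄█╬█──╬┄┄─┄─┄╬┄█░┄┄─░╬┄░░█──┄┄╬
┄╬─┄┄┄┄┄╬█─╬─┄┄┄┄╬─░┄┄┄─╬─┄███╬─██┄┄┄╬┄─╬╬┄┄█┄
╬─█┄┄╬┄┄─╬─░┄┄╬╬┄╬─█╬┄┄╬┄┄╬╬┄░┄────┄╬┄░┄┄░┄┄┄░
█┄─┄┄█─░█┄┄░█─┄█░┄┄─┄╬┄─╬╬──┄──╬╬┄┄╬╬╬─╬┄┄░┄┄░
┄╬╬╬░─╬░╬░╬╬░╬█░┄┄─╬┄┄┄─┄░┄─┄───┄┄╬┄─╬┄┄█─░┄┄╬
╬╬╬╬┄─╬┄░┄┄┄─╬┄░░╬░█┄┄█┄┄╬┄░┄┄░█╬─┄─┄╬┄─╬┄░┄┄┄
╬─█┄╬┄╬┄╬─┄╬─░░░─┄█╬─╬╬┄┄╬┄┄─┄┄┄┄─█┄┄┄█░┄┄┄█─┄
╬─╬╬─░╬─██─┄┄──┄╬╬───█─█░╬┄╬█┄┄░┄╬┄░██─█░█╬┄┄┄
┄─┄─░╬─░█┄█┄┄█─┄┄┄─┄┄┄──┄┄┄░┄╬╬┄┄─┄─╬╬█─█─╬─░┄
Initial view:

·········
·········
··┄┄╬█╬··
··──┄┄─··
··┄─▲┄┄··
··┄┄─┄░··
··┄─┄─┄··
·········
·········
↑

·········
·········
··░┄╬┄┄··
··┄┄╬█╬··
··──▲┄─··
··┄─┄┄┄··
··┄┄─┄░··
··┄─┄─┄··
·········

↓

·········
··░┄╬┄┄··
··┄┄╬█╬··
··──┄┄─··
··┄─▲┄┄··
··┄┄─┄░··
··┄─┄─┄··
·········
·········

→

·········
·░┄╬┄┄···
·┄┄╬█╬█··
·──┄┄─╬··
·┄─┄▲┄┄··
·┄┄─┄░┄··
·┄─┄─┄╬··
·········
·········

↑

·········
·········
·░┄╬┄┄┄··
·┄┄╬█╬█··
·──┄▲─╬··
·┄─┄┄┄┄··
·┄┄─┄░┄··
·┄─┄─┄╬··
·········

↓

·········
·░┄╬┄┄┄··
·┄┄╬█╬█··
·──┄┄─╬··
·┄─┄▲┄┄··
·┄┄─┄░┄··
·┄─┄─┄╬··
·········
·········

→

·········
░┄╬┄┄┄···
┄┄╬█╬█┄··
──┄┄─╬─··
┄─┄┄▲┄█··
┄┄─┄░┄╬··
┄─┄─┄╬┄··
·········
·········

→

·········
┄╬┄┄┄····
┄╬█╬█┄╬··
─┄┄─╬─┄··
─┄┄┄▲█─··
┄─┄░┄╬╬··
─┄─┄╬┄█··
·········
·········

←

·········
░┄╬┄┄┄···
┄┄╬█╬█┄╬·
──┄┄─╬─┄·
┄─┄┄▲┄█─·
┄┄─┄░┄╬╬·
┄─┄─┄╬┄█·
·········
·········

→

·········
┄╬┄┄┄····
┄╬█╬█┄╬··
─┄┄─╬─┄··
─┄┄┄▲█─··
┄─┄░┄╬╬··
─┄─┄╬┄█··
·········
·········

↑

·········
·········
┄╬┄┄┄─┄··
┄╬█╬█┄╬··
─┄┄─▲─┄··
─┄┄┄┄█─··
┄─┄░┄╬╬··
─┄─┄╬┄█··
·········

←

·········
·········
░┄╬┄┄┄─┄·
┄┄╬█╬█┄╬·
──┄┄▲╬─┄·
┄─┄┄┄┄█─·
┄┄─┄░┄╬╬·
┄─┄─┄╬┄█·
·········

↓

·········
░┄╬┄┄┄─┄·
┄┄╬█╬█┄╬·
──┄┄─╬─┄·
┄─┄┄▲┄█─·
┄┄─┄░┄╬╬·
┄─┄─┄╬┄█·
·········
·········

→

·········
┄╬┄┄┄─┄··
┄╬█╬█┄╬··
─┄┄─╬─┄··
─┄┄┄▲█─··
┄─┄░┄╬╬··
─┄─┄╬┄█··
·········
·········

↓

┄╬┄┄┄─┄··
┄╬█╬█┄╬··
─┄┄─╬─┄··
─┄┄┄┄█─··
┄─┄░▲╬╬··
─┄─┄╬┄█··
··┄███╬··
·········
·········

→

╬┄┄┄─┄···
╬█╬█┄╬···
┄┄─╬─┄─··
┄┄┄┄█─╬··
─┄░┄▲╬█··
┄─┄╬┄█░··
·┄███╬─··
·········
·········

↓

╬█╬█┄╬···
┄┄─╬─┄─··
┄┄┄┄█─╬··
─┄░┄╬╬█··
┄─┄╬▲█░··
·┄███╬─··
··╬┄░┄─··
·········
·········

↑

╬┄┄┄─┄···
╬█╬█┄╬···
┄┄─╬─┄─··
┄┄┄┄█─╬··
─┄░┄▲╬█··
┄─┄╬┄█░··
·┄███╬─··
··╬┄░┄─··
·········

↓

╬█╬█┄╬···
┄┄─╬─┄─··
┄┄┄┄█─╬··
─┄░┄╬╬█··
┄─┄╬▲█░··
·┄███╬─··
··╬┄░┄─··
·········
·········

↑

╬┄┄┄─┄···
╬█╬█┄╬···
┄┄─╬─┄─··
┄┄┄┄█─╬··
─┄░┄▲╬█··
┄─┄╬┄█░··
·┄███╬─··
··╬┄░┄─··
·········

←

┄╬┄┄┄─┄··
┄╬█╬█┄╬··
─┄┄─╬─┄─·
─┄┄┄┄█─╬·
┄─┄░▲╬╬█·
─┄─┄╬┄█░·
··┄███╬─·
···╬┄░┄─·
·········

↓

┄╬█╬█┄╬··
─┄┄─╬─┄─·
─┄┄┄┄█─╬·
┄─┄░┄╬╬█·
─┄─┄▲┄█░·
··┄███╬─·
··╬╬┄░┄─·
·········
·········

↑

┄╬┄┄┄─┄··
┄╬█╬█┄╬··
─┄┄─╬─┄─·
─┄┄┄┄█─╬·
┄─┄░▲╬╬█·
─┄─┄╬┄█░·
··┄███╬─·
··╬╬┄░┄─·
·········

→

╬┄┄┄─┄···
╬█╬█┄╬···
┄┄─╬─┄─··
┄┄┄┄█─╬··
─┄░┄▲╬█··
┄─┄╬┄█░··
·┄███╬─··
·╬╬┄░┄─··
·········

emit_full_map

░┄╬┄┄┄─┄·
┄┄╬█╬█┄╬·
──┄┄─╬─┄─
┄─┄┄┄┄█─╬
┄┄─┄░┄▲╬█
┄─┄─┄╬┄█░
···┄███╬─
···╬╬┄░┄─

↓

╬█╬█┄╬···
┄┄─╬─┄─··
┄┄┄┄█─╬··
─┄░┄╬╬█··
┄─┄╬▲█░··
·┄███╬─··
·╬╬┄░┄─··
·········
·········

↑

╬┄┄┄─┄···
╬█╬█┄╬···
┄┄─╬─┄─··
┄┄┄┄█─╬··
─┄░┄▲╬█··
┄─┄╬┄█░··
·┄███╬─··
·╬╬┄░┄─··
·········

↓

╬█╬█┄╬···
┄┄─╬─┄─··
┄┄┄┄█─╬··
─┄░┄╬╬█··
┄─┄╬▲█░··
·┄███╬─··
·╬╬┄░┄─··
·········
·········

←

┄╬█╬█┄╬··
─┄┄─╬─┄─·
─┄┄┄┄█─╬·
┄─┄░┄╬╬█·
─┄─┄▲┄█░·
··┄███╬─·
··╬╬┄░┄─·
·········
·········

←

┄┄╬█╬█┄╬·
──┄┄─╬─┄─
┄─┄┄┄┄█─╬
┄┄─┄░┄╬╬█
┄─┄─▲╬┄█░
··─┄███╬─
··┄╬╬┄░┄─
·········
·········

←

·┄┄╬█╬█┄╬
·──┄┄─╬─┄
·┄─┄┄┄┄█─
·┄┄─┄░┄╬╬
·┄─┄▲┄╬┄█
··╬─┄███╬
··┄┄╬╬┄░┄
·········
·········

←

··┄┄╬█╬█┄
··──┄┄─╬─
··┄─┄┄┄┄█
··┄┄─┄░┄╬
··┄─▲─┄╬┄
··─╬─┄███
··╬┄┄╬╬┄░
·········
·········

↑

··░┄╬┄┄┄─
··┄┄╬█╬█┄
··──┄┄─╬─
··┄─┄┄┄┄█
··┄┄▲┄░┄╬
··┄─┄─┄╬┄
··─╬─┄███
··╬┄┄╬╬┄░
·········

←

···░┄╬┄┄┄
···┄┄╬█╬█
··───┄┄─╬
··─┄─┄┄┄┄
··╬┄▲─┄░┄
··┄┄─┄─┄╬
··┄─╬─┄██
···╬┄┄╬╬┄
·········

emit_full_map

·░┄╬┄┄┄─┄·
·┄┄╬█╬█┄╬·
───┄┄─╬─┄─
─┄─┄┄┄┄█─╬
╬┄▲─┄░┄╬╬█
┄┄─┄─┄╬┄█░
┄─╬─┄███╬─
·╬┄┄╬╬┄░┄─


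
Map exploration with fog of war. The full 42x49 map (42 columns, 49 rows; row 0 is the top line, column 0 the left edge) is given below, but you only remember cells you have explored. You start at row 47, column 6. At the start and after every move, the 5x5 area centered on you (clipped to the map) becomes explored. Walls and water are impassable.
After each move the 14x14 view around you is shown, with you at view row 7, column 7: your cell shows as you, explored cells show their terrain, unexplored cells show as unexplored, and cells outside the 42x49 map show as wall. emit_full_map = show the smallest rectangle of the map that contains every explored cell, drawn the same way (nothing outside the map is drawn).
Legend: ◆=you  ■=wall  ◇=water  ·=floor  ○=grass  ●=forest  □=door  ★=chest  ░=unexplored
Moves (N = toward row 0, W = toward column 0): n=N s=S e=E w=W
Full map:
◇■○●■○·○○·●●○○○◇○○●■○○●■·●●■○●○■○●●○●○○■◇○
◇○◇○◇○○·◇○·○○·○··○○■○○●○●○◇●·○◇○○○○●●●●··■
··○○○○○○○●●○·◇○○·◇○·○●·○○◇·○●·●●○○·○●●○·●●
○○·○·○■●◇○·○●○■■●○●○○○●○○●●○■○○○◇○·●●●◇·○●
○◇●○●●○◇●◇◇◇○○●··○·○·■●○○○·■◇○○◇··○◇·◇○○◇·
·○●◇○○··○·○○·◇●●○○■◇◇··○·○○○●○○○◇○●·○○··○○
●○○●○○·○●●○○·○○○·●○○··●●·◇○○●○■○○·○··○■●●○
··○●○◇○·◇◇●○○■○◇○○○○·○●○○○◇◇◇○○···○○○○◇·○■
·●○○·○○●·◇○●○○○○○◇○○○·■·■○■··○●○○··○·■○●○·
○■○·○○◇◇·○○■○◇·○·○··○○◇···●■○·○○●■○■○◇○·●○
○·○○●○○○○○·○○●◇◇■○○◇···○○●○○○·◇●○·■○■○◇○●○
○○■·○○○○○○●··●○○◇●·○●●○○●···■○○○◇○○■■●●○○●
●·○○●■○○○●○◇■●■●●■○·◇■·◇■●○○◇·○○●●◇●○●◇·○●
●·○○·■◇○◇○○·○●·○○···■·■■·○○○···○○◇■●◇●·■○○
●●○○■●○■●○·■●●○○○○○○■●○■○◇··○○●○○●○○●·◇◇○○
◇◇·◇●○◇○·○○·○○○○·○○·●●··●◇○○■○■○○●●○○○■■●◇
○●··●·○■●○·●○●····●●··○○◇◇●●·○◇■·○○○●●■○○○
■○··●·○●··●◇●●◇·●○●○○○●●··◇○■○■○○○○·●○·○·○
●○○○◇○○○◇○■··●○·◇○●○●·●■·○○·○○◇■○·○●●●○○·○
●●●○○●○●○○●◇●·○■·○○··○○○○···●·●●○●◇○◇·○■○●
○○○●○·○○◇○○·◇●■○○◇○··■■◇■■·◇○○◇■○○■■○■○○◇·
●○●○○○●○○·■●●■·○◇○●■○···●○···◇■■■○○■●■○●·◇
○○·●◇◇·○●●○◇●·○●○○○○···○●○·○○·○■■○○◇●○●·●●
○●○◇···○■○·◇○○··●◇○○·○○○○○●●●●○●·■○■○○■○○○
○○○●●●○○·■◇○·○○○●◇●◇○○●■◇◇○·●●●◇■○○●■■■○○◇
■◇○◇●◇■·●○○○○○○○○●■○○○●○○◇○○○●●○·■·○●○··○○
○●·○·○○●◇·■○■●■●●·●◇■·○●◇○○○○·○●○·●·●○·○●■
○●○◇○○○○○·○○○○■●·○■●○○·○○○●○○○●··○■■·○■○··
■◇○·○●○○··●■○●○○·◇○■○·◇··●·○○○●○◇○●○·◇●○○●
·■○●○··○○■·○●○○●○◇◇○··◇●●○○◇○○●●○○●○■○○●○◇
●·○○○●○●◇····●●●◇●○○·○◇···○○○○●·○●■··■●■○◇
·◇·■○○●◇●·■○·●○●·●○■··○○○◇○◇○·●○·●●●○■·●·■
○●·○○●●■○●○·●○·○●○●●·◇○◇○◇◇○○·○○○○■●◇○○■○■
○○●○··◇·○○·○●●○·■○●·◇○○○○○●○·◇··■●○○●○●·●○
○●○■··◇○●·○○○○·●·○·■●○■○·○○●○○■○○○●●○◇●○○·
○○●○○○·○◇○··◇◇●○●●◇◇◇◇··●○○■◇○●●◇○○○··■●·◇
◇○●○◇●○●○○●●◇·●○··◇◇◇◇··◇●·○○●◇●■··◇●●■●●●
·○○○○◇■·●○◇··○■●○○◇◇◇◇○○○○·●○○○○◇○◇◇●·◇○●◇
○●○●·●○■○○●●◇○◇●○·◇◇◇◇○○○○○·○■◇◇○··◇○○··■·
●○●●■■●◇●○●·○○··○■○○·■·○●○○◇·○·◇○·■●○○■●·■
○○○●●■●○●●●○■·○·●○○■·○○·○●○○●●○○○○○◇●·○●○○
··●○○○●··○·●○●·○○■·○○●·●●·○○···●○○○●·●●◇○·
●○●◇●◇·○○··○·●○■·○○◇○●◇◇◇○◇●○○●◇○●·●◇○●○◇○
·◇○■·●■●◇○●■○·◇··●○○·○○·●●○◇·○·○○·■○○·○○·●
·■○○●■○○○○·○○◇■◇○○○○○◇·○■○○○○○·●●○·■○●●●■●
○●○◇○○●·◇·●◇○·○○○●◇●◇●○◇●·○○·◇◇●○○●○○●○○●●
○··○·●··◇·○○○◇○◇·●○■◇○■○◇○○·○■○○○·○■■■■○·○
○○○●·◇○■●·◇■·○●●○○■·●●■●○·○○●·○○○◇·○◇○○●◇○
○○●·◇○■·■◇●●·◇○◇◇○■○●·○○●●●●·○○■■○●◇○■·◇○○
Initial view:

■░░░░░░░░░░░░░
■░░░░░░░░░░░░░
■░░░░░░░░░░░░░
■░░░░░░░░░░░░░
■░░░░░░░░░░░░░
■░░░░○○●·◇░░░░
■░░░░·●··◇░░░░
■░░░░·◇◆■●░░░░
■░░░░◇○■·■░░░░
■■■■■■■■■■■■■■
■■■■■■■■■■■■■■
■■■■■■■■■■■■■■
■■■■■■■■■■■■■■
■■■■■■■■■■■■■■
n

■░░░░░░░░░░░░░
■░░░░░░░░░░░░░
■░░░░░░░░░░░░░
■░░░░░░░░░░░░░
■░░░░░░░░░░░░░
■░░░░●■○○○░░░░
■░░░░○○●·◇░░░░
■░░░░·●◆·◇░░░░
■░░░░·◇○■●░░░░
■░░░░◇○■·■░░░░
■■■■■■■■■■■■■■
■■■■■■■■■■■■■■
■■■■■■■■■■■■■■
■■■■■■■■■■■■■■

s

■░░░░░░░░░░░░░
■░░░░░░░░░░░░░
■░░░░░░░░░░░░░
■░░░░░░░░░░░░░
■░░░░●■○○○░░░░
■░░░░○○●·◇░░░░
■░░░░·●··◇░░░░
■░░░░·◇◆■●░░░░
■░░░░◇○■·■░░░░
■■■■■■■■■■■■■■
■■■■■■■■■■■■■■
■■■■■■■■■■■■■■
■■■■■■■■■■■■■■
■■■■■■■■■■■■■■

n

■░░░░░░░░░░░░░
■░░░░░░░░░░░░░
■░░░░░░░░░░░░░
■░░░░░░░░░░░░░
■░░░░░░░░░░░░░
■░░░░●■○○○░░░░
■░░░░○○●·◇░░░░
■░░░░·●◆·◇░░░░
■░░░░·◇○■●░░░░
■░░░░◇○■·■░░░░
■■■■■■■■■■■■■■
■■■■■■■■■■■■■■
■■■■■■■■■■■■■■
■■■■■■■■■■■■■■

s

■░░░░░░░░░░░░░
■░░░░░░░░░░░░░
■░░░░░░░░░░░░░
■░░░░░░░░░░░░░
■░░░░●■○○○░░░░
■░░░░○○●·◇░░░░
■░░░░·●··◇░░░░
■░░░░·◇◆■●░░░░
■░░░░◇○■·■░░░░
■■■■■■■■■■■■■■
■■■■■■■■■■■■■■
■■■■■■■■■■■■■■
■■■■■■■■■■■■■■
■■■■■■■■■■■■■■


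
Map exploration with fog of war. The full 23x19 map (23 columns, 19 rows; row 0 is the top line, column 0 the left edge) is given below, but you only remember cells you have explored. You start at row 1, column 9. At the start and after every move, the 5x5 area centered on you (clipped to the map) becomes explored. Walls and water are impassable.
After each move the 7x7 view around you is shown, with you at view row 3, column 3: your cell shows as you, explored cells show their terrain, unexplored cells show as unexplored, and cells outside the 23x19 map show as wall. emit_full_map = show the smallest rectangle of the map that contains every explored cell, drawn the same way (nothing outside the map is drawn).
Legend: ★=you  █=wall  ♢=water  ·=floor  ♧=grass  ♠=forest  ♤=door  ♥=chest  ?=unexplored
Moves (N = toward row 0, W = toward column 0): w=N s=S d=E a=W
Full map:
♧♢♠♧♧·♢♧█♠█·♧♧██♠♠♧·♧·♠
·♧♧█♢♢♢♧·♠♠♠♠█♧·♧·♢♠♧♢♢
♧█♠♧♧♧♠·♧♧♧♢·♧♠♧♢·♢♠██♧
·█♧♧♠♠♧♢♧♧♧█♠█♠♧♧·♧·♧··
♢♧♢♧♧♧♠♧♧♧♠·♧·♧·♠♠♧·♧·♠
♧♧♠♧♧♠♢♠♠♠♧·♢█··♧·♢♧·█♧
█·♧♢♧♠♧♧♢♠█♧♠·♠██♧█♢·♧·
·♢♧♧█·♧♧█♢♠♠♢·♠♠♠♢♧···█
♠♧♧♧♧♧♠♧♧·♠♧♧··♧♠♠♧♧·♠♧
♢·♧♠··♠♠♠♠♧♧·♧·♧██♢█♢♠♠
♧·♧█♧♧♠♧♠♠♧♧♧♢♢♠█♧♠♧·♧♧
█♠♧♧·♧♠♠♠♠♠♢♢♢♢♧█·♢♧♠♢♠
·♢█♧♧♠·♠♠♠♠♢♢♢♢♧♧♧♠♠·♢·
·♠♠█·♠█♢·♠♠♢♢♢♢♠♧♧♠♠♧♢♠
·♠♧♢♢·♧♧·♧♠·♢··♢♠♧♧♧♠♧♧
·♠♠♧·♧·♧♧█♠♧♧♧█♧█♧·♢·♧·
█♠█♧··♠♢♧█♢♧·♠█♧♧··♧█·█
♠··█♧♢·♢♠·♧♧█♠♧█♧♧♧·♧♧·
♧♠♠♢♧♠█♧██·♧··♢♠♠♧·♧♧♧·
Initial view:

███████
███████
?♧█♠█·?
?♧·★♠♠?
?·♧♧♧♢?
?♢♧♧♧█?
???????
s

███████
?♧█♠█·?
?♧·♠♠♠?
?·♧★♧♢?
?♢♧♧♧█?
?♧♧♧♠·?
???????

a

███████
?♢♧█♠█·
?♢♧·♠♠♠
?♠·★♧♧♢
?♧♢♧♧♧█
?♠♧♧♧♠·
???????

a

███████
?·♢♧█♠█
?♢♢♧·♠♠
?♧♠★♧♧♧
?♠♧♢♧♧♧
?♧♠♧♧♧♠
???????

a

███████
?♧·♢♧█♠
?♢♢♢♧·♠
?♧♧★·♧♧
?♠♠♧♢♧♧
?♧♧♠♧♧♧
???????

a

███████
?♧♧·♢♧█
?█♢♢♢♧·
?♧♧★♠·♧
?♧♠♠♧♢♧
?♧♧♧♠♧♧
???????

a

███████
?♠♧♧·♢♧
?♧█♢♢♢♧
?♠♧★♧♠·
?♧♧♠♠♧♢
?♢♧♧♧♠♧
???????

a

███████
?♢♠♧♧·♢
?♧♧█♢♢♢
?█♠★♧♧♠
?█♧♧♠♠♧
?♧♢♧♧♧♠
???????

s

?♢♠♧♧·♢
?♧♧█♢♢♢
?█♠♧♧♧♠
?█♧★♠♠♧
?♧♢♧♧♧♠
?♧♠♧♧♠?
???????

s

?♧♧█♢♢♢
?█♠♧♧♧♠
?█♧♧♠♠♧
?♧♢★♧♧♠
?♧♠♧♧♠?
?·♧♢♧♠?
???????

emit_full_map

♢♠♧♧·♢♧█♠█·
♧♧█♢♢♢♧·♠♠♠
█♠♧♧♧♠·♧♧♧♢
█♧♧♠♠♧♢♧♧♧█
♧♢★♧♧♠♧♧♧♠·
♧♠♧♧♠??????
·♧♢♧♠??????

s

?█♠♧♧♧♠
?█♧♧♠♠♧
?♧♢♧♧♧♠
?♧♠★♧♠?
?·♧♢♧♠?
?♢♧♧█·?
???????

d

█♠♧♧♧♠·
█♧♧♠♠♧♢
♧♢♧♧♧♠♧
♧♠♧★♠♢?
·♧♢♧♠♧?
♢♧♧█·♧?
???????

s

█♧♧♠♠♧♢
♧♢♧♧♧♠♧
♧♠♧♧♠♢?
·♧♢★♠♧?
♢♧♧█·♧?
?♧♧♧♧♠?
???????

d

♧♧♠♠♧♢♧
♢♧♧♧♠♧♧
♠♧♧♠♢♠?
♧♢♧★♧♧?
♧♧█·♧♧?
♧♧♧♧♠♧?
???????

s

♢♧♧♧♠♧♧
♠♧♧♠♢♠?
♧♢♧♠♧♧?
♧♧█★♧♧?
♧♧♧♧♠♧?
?♠··♠♠?
???????

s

♠♧♧♠♢♠?
♧♢♧♠♧♧?
♧♧█·♧♧?
♧♧♧★♠♧?
?♠··♠♠?
?█♧♧♠♧?
???????

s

♧♢♧♠♧♧?
♧♧█·♧♧?
♧♧♧♧♠♧?
?♠·★♠♠?
?█♧♧♠♧?
?♧·♧♠♠?
???????

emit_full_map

♢♠♧♧·♢♧█♠█·
♧♧█♢♢♢♧·♠♠♠
█♠♧♧♧♠·♧♧♧♢
█♧♧♠♠♧♢♧♧♧█
♧♢♧♧♧♠♧♧♧♠·
♧♠♧♧♠♢♠????
·♧♢♧♠♧♧????
♢♧♧█·♧♧????
?♧♧♧♧♠♧????
??♠·★♠♠????
??█♧♧♠♧????
??♧·♧♠♠????

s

♧♧█·♧♧?
♧♧♧♧♠♧?
?♠··♠♠?
?█♧★♠♧?
?♧·♧♠♠?
?♧♧♠·♠?
???????

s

♧♧♧♧♠♧?
?♠··♠♠?
?█♧♧♠♧?
?♧·★♠♠?
?♧♧♠·♠?
?█·♠█♢?
???????

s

?♠··♠♠?
?█♧♧♠♧?
?♧·♧♠♠?
?♧♧★·♠?
?█·♠█♢?
?♢♢·♧♧?
???????

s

?█♧♧♠♧?
?♧·♧♠♠?
?♧♧♠·♠?
?█·★█♢?
?♢♢·♧♧?
?♧·♧·♧?
???????

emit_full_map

♢♠♧♧·♢♧█♠█·
♧♧█♢♢♢♧·♠♠♠
█♠♧♧♧♠·♧♧♧♢
█♧♧♠♠♧♢♧♧♧█
♧♢♧♧♧♠♧♧♧♠·
♧♠♧♧♠♢♠????
·♧♢♧♠♧♧????
♢♧♧█·♧♧????
?♧♧♧♧♠♧????
??♠··♠♠????
??█♧♧♠♧????
??♧·♧♠♠????
??♧♧♠·♠????
??█·★█♢????
??♢♢·♧♧????
??♧·♧·♧????
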